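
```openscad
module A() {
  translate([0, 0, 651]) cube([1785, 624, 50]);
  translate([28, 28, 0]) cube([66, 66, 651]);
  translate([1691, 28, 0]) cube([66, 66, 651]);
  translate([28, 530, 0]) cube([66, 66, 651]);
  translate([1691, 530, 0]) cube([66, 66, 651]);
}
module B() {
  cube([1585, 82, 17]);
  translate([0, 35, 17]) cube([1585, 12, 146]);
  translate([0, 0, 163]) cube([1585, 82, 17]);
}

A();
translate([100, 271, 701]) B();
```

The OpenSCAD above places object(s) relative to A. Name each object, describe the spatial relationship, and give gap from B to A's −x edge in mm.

The I-beam's min-x is at 100; the table's min-x is 0; gap = 100 mm.

A is a table. B is an I-beam. The I-beam is on top of the table, centred. The gap from the I-beam to the table's −x edge is 100 mm.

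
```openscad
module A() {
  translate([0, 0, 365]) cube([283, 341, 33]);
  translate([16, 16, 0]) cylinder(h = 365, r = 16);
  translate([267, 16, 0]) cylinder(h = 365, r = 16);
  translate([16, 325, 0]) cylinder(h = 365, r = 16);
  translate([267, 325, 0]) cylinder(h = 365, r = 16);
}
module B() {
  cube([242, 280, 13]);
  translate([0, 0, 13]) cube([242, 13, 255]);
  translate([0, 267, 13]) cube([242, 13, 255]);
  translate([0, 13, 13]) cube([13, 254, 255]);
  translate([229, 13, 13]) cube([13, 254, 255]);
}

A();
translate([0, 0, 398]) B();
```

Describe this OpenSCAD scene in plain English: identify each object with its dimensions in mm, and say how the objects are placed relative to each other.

A is a four-legged stool. The seat is a 283×341×33 mm slab whose top surface is at z = 398 mm; four round legs, each 32 mm in diameter, run from the floor (z = 0) to the underside of the seat, each leg's axis is inset half a diameter from the nearest pair of seat edges (so the leg's bounding box is flush with the corner).

B is an open storage box with external size 242×280×268 mm and wall thickness 13 mm (the base is also 13 mm thick). The base covers the whole footprint; the four walls stand on the base, with the y-facing walls full-width and the x-facing walls fitting between their inner faces.

The open box is on top of the stool.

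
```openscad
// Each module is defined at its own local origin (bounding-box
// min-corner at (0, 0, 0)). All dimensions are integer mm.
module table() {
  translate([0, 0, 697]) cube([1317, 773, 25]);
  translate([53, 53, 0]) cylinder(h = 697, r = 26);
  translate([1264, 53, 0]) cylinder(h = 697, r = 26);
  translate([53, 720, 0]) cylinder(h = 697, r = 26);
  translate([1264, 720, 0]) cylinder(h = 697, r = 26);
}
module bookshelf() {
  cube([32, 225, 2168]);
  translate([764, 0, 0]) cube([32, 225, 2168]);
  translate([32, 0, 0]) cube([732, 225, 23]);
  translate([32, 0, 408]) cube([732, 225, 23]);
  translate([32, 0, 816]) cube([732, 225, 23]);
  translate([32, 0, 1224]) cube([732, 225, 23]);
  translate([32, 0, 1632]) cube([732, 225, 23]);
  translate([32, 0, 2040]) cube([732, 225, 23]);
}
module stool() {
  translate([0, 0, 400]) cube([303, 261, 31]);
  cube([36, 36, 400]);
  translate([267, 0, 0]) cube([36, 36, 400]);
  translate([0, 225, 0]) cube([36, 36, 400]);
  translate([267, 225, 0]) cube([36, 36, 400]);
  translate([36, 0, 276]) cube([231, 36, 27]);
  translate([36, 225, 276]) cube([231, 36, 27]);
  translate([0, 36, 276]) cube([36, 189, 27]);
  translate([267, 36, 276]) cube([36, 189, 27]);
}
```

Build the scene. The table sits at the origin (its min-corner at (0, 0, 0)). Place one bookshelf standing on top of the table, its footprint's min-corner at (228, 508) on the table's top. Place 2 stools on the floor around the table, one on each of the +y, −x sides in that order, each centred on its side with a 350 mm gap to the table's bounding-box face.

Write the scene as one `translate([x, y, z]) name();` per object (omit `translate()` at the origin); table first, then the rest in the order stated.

table();
translate([228, 508, 722]) bookshelf();
translate([507, 1123, 0]) stool();
translate([-653, 256, 0]) stool();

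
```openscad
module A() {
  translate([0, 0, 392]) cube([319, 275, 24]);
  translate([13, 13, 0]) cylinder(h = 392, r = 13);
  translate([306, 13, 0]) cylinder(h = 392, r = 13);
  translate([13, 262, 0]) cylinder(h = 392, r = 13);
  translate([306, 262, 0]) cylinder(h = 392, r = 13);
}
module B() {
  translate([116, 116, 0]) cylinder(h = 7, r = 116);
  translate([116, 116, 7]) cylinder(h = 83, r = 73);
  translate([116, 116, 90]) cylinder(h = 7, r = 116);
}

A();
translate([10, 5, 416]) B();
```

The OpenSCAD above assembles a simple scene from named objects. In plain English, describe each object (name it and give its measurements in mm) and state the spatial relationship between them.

A is a four-legged stool. The seat is a 319×275×24 mm slab whose top surface is at z = 416 mm; four round legs, each 26 mm in diameter, run from the floor (z = 0) to the underside of the seat, each leg's axis is inset half a diameter from the nearest pair of seat edges (so the leg's bounding box is flush with the corner).

B is a spool: two coaxial disc flanges of radius 116 mm and thickness 7 mm, joined by a core cylinder of radius 73 mm and height 83 mm. The lower flange rests on z = 0 and the three cylinders share a vertical axis.

The spool is on top of the stool.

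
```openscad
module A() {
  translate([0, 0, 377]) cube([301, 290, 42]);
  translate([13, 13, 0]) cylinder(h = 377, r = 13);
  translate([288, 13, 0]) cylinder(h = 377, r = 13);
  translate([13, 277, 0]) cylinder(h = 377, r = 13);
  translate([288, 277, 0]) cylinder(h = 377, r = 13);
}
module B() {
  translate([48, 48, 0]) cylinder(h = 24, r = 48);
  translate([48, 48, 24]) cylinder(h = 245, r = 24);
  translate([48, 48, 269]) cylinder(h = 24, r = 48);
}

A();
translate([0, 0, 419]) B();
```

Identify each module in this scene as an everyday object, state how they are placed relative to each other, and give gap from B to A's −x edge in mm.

The spool's min-x is at 0; the stool's min-x is 0; gap = 0 mm.

A is a stool. B is a spool. The spool is on top of the stool. The gap from the spool to the stool's −x edge is 0 mm.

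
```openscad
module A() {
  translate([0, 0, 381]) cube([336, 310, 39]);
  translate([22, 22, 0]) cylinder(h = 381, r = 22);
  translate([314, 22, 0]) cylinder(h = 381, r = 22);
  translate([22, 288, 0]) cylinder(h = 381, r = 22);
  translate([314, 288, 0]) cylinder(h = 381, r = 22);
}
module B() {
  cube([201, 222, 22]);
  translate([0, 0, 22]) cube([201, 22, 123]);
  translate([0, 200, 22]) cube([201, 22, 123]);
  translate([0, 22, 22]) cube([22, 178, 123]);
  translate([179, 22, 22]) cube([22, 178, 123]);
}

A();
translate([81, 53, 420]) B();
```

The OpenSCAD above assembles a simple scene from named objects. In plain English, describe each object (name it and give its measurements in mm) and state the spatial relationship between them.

A is a four-legged stool. The seat is 336×310 mm, 39 mm thick, top at z = 420 mm. It stands on four round legs, each 44 mm in diameter, from z = 0 to the seat underside, each leg's axis is inset half a diameter from the nearest pair of seat edges (so the leg's bounding box is flush with the corner).

B is an open storage box with external size 201×222×145 mm and wall thickness 22 mm (the base is also 22 mm thick). The base covers the whole footprint; the four walls stand on the base, with the y-facing walls full-width and the x-facing walls fitting between their inner faces.

The open box is on top of the stool.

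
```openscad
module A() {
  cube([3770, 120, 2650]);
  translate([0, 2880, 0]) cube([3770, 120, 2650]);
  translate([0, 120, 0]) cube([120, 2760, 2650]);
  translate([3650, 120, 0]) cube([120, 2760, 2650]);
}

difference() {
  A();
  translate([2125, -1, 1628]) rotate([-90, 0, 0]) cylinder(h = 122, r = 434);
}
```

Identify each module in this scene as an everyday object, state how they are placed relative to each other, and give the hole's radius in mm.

A is a house frame. The house frame has a circular hole through its front wall. The hole's radius is 434 mm.

The subtracted cylinder has r = 434 mm.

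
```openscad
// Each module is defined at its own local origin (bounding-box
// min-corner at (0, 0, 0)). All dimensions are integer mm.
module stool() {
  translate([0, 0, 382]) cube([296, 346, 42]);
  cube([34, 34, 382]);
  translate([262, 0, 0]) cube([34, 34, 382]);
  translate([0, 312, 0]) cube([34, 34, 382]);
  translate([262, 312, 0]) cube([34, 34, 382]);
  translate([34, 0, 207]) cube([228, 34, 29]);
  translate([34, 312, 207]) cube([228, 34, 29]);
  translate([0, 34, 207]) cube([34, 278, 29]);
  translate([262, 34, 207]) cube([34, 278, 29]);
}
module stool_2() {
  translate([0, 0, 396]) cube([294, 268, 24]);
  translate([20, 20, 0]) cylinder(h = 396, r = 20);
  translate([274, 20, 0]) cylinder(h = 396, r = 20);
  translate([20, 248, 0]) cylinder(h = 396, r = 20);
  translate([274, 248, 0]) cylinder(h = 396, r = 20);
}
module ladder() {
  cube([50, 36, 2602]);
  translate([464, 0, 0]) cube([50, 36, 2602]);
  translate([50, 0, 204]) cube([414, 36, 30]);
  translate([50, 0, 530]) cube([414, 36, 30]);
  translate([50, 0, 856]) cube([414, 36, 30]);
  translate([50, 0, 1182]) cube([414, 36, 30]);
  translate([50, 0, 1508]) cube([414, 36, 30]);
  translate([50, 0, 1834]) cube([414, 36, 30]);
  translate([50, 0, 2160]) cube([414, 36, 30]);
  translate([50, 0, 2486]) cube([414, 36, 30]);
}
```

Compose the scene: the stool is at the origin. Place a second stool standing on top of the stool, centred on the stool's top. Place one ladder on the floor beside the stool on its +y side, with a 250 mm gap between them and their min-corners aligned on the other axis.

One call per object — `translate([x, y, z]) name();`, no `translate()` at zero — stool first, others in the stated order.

stool();
translate([1, 39, 424]) stool_2();
translate([0, 596, 0]) ladder();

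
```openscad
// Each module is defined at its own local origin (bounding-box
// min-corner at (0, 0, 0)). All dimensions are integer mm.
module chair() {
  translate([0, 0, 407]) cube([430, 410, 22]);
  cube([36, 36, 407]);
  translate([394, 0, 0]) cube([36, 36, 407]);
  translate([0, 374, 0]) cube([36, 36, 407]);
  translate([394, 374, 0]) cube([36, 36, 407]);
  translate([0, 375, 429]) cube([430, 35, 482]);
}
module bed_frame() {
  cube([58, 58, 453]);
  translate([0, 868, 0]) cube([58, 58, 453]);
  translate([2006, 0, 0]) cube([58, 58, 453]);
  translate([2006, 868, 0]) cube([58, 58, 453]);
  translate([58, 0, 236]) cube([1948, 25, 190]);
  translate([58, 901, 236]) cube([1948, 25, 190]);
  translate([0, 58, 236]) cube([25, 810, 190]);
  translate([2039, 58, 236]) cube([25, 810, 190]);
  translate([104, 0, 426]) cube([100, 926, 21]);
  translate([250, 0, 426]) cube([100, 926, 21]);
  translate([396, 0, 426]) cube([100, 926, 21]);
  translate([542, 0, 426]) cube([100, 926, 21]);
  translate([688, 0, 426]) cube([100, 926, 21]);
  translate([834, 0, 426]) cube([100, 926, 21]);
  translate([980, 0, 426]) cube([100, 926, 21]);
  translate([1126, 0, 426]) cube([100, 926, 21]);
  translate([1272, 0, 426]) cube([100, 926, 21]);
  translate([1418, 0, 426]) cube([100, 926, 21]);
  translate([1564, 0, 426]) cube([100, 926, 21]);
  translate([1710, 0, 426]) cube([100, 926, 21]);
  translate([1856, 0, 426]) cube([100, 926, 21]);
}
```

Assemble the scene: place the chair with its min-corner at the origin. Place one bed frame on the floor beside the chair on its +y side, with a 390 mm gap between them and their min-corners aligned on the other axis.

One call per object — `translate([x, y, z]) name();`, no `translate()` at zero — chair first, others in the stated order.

chair();
translate([0, 800, 0]) bed_frame();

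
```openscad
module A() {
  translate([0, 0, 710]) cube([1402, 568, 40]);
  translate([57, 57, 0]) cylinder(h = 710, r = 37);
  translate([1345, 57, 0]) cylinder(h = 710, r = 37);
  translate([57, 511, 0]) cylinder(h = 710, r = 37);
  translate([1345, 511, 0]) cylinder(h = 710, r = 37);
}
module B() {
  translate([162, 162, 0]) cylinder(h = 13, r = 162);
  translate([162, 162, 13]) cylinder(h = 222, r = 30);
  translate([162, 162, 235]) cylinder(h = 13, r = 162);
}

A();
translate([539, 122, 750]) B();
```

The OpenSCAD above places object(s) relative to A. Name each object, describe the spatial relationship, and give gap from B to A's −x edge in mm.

A is a table. B is a spool. The spool is on top of the table, centred. The gap from the spool to the table's −x edge is 539 mm.

The spool's min-x is at 539; the table's min-x is 0; gap = 539 mm.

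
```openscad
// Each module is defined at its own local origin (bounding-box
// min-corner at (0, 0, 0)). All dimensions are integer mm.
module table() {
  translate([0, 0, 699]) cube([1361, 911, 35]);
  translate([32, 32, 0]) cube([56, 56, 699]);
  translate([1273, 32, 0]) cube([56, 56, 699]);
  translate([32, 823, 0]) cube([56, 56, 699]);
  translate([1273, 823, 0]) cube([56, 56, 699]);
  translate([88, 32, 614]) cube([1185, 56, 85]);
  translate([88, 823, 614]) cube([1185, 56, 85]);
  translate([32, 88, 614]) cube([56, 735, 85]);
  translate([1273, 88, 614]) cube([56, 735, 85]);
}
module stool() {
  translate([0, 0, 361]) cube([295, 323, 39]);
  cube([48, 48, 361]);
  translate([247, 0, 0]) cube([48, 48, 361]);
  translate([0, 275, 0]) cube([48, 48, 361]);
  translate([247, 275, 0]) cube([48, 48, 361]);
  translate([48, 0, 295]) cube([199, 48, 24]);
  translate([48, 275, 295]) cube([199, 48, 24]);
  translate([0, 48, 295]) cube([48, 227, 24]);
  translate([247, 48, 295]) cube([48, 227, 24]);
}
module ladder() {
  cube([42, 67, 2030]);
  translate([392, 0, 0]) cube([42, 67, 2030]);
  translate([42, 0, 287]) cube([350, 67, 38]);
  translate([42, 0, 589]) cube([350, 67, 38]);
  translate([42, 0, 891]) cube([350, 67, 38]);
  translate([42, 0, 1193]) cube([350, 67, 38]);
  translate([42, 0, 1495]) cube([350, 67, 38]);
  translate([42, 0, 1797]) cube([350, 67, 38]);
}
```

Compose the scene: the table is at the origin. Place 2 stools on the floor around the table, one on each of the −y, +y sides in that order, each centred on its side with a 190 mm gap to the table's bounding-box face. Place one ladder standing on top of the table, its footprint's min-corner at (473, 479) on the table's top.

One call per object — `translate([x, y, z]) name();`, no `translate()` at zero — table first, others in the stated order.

table();
translate([533, -513, 0]) stool();
translate([533, 1101, 0]) stool();
translate([473, 479, 734]) ladder();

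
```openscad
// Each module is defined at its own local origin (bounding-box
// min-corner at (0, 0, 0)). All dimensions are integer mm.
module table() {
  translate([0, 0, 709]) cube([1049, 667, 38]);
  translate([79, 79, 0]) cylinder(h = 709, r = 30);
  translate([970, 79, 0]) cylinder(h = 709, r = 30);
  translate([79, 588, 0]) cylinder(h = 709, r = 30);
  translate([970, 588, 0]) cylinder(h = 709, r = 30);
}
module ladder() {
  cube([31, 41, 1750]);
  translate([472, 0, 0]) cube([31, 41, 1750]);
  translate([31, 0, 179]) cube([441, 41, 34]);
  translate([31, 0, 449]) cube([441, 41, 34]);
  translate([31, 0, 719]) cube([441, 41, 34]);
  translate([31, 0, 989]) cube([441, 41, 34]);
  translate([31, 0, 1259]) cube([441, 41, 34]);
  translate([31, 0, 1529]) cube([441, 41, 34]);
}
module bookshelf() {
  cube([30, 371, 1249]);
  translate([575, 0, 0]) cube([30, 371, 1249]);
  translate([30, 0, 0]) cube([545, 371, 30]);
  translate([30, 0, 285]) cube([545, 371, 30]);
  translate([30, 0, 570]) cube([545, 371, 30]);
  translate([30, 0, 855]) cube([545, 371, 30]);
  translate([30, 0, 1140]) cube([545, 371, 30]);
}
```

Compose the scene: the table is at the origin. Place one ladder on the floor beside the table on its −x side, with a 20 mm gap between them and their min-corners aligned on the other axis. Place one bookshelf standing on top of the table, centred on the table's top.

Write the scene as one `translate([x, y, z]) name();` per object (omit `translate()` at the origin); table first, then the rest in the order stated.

table();
translate([-523, 0, 0]) ladder();
translate([222, 148, 747]) bookshelf();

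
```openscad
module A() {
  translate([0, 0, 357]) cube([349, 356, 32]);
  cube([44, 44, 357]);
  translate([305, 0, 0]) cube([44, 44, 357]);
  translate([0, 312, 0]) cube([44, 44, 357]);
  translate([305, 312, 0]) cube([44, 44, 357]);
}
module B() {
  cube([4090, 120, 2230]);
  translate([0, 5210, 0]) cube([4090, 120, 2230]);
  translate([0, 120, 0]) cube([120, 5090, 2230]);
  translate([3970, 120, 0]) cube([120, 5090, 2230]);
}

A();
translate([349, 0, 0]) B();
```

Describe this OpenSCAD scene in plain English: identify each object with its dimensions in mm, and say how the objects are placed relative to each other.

A is a four-legged stool. The seat is a 349×356×32 mm slab whose top surface is at z = 389 mm; four square legs, each 44×44 mm in cross-section, run from the floor (z = 0) to the underside of the seat, each flush with a corner of the seat.

B is a box-shaped house frame (walls only): outside footprint 4090×5330 mm, wall height 2230 mm, wall thickness 120 mm. The two y-facing walls run the full x-width; the two x-facing walls fit between the inner faces of the y-facing walls.

The house frame is against the stool's +x side, with their −y faces flush.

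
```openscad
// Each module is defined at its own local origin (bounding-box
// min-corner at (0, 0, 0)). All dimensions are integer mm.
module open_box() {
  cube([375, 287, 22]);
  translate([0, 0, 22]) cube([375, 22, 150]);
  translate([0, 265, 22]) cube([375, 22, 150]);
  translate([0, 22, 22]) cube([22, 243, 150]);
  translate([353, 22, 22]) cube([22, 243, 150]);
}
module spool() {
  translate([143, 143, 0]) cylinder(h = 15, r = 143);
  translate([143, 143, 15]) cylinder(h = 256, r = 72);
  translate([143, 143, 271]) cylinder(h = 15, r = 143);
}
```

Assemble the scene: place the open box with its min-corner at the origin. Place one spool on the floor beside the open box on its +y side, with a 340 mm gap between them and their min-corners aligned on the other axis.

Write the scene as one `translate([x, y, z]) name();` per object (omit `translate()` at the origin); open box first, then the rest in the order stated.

open_box();
translate([0, 627, 0]) spool();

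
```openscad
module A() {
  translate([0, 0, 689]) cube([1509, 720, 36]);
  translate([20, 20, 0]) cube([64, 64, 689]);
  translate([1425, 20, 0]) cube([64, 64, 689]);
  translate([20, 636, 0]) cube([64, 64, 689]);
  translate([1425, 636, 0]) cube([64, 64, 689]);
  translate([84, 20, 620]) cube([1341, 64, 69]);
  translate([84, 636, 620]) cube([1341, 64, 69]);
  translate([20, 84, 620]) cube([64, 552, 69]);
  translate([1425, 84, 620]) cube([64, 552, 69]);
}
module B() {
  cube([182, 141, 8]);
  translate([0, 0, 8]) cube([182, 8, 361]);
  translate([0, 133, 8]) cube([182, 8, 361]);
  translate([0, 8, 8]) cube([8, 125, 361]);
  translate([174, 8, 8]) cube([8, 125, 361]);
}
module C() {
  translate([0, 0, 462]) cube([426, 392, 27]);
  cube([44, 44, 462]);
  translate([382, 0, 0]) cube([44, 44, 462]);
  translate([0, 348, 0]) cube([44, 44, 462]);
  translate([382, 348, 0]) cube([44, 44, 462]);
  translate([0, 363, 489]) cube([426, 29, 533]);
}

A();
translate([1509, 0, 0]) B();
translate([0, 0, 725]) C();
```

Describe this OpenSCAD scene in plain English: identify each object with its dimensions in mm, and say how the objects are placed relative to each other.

A is a rectangular dining table. The top is 1509×720×36 mm with its upper surface at z = 725 mm. It stands on four 64×64 mm square legs, each inset 20 mm from the nearest pair of top edges, running from the floor to the underside of the top. Four apron rails, 64 mm thick and 69 mm tall, run between adjacent legs with their top edges flush with the underside of the top and their outer faces flush with the legs' outer faces.

B is an open storage box with external size 182×141×369 mm and wall thickness 8 mm (the base is also 8 mm thick). The base covers the whole footprint; the four walls stand on the base, with the y-facing walls full-width and the x-facing walls fitting between their inner faces.

C is a chair: 426×392 mm seat, 27 mm thick, top at z = 489 mm, on four 44 mm square corner legs flush with the seat edges. A 29 mm thick backrest slab spans the full seat width, extending 533 mm above the seat top, its back face flush with the seat's +y edge.

The open box is against the table's +x side, with their −y faces flush. The chair is on top of the table.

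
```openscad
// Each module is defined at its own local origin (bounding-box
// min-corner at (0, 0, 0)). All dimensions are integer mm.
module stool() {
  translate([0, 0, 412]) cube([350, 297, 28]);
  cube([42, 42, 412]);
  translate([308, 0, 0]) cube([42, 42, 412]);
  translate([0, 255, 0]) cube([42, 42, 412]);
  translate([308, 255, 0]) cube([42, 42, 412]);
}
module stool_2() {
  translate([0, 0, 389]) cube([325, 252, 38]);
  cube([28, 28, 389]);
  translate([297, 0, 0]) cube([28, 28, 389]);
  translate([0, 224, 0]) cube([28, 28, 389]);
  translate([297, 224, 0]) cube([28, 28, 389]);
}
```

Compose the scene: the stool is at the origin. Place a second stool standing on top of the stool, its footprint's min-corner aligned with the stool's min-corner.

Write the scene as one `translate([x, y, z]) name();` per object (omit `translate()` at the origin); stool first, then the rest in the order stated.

stool();
translate([0, 0, 440]) stool_2();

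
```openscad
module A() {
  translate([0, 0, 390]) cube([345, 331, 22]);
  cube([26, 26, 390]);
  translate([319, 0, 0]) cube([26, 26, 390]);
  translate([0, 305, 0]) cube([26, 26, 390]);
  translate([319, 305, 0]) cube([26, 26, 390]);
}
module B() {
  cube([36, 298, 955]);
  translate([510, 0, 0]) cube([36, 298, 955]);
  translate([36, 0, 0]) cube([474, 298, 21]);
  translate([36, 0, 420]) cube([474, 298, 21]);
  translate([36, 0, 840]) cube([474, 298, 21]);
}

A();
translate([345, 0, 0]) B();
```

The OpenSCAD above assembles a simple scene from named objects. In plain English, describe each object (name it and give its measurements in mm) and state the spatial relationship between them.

A is a simple wooden stool: a rectangular seat 345 mm (x) by 331 mm (y), 22 mm thick, top face at z = 412 mm, on four square legs, each 26×26 mm in cross-section. The legs rest on z = 0, each flush with a corner of the seat.

B is a bookshelf 546 mm wide overall, 298 mm deep and 955 mm tall. The two sides are 36 mm thick vertical panels. 3 horizontal shelves of 21 mm thickness span between the inner faces of the sides; the lowest shelf sits on the floor and shelves are stacked with a clear vertical gap of 399 mm between each pair.

The bookshelf is against the stool's +x side, with their −y faces flush.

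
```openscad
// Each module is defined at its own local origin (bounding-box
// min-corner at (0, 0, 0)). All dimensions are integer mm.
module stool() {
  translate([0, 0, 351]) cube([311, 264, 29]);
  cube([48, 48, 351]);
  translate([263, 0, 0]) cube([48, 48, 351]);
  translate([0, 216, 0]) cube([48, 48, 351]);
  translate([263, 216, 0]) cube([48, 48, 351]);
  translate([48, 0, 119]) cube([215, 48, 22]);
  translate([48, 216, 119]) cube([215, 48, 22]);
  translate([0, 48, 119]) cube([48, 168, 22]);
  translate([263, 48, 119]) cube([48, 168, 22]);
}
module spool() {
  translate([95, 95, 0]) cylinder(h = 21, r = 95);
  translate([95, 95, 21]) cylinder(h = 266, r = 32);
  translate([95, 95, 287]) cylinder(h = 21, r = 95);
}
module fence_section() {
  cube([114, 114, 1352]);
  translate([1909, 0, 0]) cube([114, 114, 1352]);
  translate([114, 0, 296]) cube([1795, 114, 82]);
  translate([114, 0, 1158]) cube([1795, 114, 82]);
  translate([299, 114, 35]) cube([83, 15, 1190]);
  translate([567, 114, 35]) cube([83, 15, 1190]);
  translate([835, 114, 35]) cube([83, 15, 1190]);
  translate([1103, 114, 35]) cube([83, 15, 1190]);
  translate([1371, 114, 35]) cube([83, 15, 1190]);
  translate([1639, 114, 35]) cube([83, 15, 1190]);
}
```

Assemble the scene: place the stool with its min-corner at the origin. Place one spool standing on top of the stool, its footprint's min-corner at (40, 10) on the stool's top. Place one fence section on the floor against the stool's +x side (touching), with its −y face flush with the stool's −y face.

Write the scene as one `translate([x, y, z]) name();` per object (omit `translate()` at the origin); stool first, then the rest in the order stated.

stool();
translate([40, 10, 380]) spool();
translate([311, 0, 0]) fence_section();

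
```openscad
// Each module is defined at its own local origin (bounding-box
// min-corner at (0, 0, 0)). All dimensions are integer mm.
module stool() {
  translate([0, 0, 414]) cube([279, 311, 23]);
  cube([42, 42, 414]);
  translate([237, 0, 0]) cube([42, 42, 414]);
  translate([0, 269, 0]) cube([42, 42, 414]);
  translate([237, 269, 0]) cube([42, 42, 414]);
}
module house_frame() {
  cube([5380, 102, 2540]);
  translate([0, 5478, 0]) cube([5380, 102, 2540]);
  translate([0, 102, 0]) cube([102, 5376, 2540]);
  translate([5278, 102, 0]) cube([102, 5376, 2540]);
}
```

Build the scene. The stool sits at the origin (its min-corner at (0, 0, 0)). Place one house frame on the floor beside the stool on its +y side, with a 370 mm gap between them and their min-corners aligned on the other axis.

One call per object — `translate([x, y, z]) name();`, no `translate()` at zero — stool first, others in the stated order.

stool();
translate([0, 681, 0]) house_frame();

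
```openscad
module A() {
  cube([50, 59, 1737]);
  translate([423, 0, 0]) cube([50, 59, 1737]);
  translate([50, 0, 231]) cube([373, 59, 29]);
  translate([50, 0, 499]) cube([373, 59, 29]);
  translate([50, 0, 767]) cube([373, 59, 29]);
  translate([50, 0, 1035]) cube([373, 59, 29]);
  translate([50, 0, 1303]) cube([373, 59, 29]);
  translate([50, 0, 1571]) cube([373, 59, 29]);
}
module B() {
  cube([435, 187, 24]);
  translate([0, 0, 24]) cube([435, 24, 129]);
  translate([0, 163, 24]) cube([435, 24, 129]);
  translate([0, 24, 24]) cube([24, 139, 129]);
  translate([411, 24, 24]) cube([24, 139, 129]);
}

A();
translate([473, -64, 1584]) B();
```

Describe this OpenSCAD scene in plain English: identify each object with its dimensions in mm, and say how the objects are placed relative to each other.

A is a straight ladder. Two 50×59 mm vertical rails, 1737 mm tall, stand 473 mm apart (outside-to-outside) with their front faces coplanar on the −y side. 6 rungs, each 59 mm deep and 29 mm tall, span between the inner faces of the rails, front faces flush with the rails. The lowest rung's underside is at z = 231 mm and rungs are spaced 268 mm apart (underside to underside).

B is an open-topped rectangular box: outside dimensions 435×187×153 mm, with a uniform wall and base thickness of 24 mm. The base is a full 435×187 slab on the floor; four walls sit on top of the base. The front and back walls (the −y and +y sides) span the full width; the two side walls fit between them.

The open box is beside the ladder with their tops flush at z = 1737.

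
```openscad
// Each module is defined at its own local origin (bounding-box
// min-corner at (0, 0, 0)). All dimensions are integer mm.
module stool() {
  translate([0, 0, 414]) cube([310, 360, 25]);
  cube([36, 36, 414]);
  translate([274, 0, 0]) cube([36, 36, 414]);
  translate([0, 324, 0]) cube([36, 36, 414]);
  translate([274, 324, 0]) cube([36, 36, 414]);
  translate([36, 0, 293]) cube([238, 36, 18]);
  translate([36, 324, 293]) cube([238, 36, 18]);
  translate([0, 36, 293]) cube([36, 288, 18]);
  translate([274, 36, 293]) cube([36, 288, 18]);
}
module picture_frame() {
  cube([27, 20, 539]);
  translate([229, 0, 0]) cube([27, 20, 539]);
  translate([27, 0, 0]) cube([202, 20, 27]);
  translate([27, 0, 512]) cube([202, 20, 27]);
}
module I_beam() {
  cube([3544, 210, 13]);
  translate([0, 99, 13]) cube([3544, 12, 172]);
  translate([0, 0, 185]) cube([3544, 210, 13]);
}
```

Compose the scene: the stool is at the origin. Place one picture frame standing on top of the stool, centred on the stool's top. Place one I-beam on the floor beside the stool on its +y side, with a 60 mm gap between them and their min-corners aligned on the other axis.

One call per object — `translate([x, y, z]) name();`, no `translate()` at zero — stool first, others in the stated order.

stool();
translate([27, 170, 439]) picture_frame();
translate([0, 420, 0]) I_beam();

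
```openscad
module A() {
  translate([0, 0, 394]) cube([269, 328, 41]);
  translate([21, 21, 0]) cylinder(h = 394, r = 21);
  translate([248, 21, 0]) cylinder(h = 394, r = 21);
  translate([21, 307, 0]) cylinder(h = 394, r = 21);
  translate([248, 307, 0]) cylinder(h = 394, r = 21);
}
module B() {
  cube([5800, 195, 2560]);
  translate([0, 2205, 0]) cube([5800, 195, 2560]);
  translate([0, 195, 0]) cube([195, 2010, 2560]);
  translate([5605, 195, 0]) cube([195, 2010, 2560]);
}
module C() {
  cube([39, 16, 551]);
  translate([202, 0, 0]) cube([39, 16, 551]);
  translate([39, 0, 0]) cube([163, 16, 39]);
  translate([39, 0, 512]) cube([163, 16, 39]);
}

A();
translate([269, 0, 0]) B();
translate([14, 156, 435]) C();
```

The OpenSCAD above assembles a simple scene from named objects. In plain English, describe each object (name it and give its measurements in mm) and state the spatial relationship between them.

A is a four-legged stool. The seat is a 269×328×41 mm slab whose top surface is at z = 435 mm; four round legs, each 42 mm in diameter, run from the floor (z = 0) to the underside of the seat, each leg's axis is inset half a diameter from the nearest pair of seat edges (so the leg's bounding box is flush with the corner).

B is the wall frame of a small rectangular building: four walls, each 2560 mm tall and 195 mm thick, enclosing a footprint 5800 mm (x) by 2400 mm (y) outside-to-outside, with no floor or roof. The front and back walls (the −y and +y sides) span the full width; the two side walls fit between them.

C is a picture frame with a 163×473 mm rectangular opening (x by z) and a uniform 39 mm border on every side. Frame depth is 16 mm along y. It is built from two vertical stiles running the full outside height and two horizontal rails spanning the gap between the stiles.

The house frame is against the stool's +x side, with their −y faces flush. The picture frame is on top of the stool, centred.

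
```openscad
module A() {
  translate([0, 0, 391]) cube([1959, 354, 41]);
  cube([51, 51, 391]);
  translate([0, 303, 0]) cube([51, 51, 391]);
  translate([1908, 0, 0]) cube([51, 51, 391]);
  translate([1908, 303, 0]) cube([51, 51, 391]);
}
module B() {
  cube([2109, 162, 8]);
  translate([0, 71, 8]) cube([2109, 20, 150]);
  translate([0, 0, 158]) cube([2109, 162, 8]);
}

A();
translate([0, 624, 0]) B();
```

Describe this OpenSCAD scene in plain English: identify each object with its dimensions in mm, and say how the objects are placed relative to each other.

A is a bench: a 1959×354 mm seat slab, 41 mm thick, top at z = 432 mm, on four 51×51 mm square legs flush with the seat corners and standing on z = 0.

B is an I-beam lying along x, 2109 mm long. Overall section height 166 mm. Two flanges 162 mm wide (y) and 8 mm thick, one on the floor and one at the top; a web 20 mm thick runs between them, centred on the flange width.

The I-beam is on the floor beside the bench on its +y side.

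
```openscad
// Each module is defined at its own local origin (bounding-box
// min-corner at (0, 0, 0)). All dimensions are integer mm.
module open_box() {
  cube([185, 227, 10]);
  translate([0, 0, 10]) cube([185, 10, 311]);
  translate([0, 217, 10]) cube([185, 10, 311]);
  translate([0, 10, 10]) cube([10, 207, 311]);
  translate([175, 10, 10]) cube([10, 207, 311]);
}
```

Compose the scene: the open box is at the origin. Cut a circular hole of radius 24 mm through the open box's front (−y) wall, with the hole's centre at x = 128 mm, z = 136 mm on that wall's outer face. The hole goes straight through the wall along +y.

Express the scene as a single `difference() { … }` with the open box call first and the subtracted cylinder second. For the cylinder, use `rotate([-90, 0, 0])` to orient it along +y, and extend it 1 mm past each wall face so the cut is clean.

difference() {
  open_box();
  translate([128, -1, 136]) rotate([-90, 0, 0]) cylinder(h = 12, r = 24);
}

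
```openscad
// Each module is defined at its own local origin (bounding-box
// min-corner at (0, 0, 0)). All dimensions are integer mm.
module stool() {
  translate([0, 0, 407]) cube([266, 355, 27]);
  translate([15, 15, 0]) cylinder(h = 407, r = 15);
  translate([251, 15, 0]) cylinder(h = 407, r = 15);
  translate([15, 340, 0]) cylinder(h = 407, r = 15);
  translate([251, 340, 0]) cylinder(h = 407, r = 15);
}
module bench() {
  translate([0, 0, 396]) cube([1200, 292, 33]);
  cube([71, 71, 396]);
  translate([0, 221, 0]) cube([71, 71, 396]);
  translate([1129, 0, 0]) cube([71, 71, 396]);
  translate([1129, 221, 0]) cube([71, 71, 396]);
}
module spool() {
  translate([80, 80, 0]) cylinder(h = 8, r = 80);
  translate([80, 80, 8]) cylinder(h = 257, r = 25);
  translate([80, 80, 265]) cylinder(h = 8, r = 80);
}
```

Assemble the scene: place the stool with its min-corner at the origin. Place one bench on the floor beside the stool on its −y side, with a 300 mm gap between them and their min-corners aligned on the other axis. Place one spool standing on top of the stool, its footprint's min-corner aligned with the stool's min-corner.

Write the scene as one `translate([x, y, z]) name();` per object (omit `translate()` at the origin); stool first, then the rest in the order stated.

stool();
translate([0, -592, 0]) bench();
translate([0, 0, 434]) spool();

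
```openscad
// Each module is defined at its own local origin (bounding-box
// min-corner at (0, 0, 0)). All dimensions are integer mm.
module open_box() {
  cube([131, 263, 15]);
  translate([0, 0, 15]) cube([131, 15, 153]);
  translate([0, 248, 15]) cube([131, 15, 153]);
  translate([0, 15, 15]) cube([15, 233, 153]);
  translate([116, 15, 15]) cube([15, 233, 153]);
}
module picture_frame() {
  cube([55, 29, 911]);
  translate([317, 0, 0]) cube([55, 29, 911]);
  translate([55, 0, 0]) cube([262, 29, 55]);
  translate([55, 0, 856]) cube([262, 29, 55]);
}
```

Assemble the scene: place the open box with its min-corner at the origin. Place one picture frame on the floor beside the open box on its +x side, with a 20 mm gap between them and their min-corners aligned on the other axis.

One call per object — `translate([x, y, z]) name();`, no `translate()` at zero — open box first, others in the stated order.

open_box();
translate([151, 0, 0]) picture_frame();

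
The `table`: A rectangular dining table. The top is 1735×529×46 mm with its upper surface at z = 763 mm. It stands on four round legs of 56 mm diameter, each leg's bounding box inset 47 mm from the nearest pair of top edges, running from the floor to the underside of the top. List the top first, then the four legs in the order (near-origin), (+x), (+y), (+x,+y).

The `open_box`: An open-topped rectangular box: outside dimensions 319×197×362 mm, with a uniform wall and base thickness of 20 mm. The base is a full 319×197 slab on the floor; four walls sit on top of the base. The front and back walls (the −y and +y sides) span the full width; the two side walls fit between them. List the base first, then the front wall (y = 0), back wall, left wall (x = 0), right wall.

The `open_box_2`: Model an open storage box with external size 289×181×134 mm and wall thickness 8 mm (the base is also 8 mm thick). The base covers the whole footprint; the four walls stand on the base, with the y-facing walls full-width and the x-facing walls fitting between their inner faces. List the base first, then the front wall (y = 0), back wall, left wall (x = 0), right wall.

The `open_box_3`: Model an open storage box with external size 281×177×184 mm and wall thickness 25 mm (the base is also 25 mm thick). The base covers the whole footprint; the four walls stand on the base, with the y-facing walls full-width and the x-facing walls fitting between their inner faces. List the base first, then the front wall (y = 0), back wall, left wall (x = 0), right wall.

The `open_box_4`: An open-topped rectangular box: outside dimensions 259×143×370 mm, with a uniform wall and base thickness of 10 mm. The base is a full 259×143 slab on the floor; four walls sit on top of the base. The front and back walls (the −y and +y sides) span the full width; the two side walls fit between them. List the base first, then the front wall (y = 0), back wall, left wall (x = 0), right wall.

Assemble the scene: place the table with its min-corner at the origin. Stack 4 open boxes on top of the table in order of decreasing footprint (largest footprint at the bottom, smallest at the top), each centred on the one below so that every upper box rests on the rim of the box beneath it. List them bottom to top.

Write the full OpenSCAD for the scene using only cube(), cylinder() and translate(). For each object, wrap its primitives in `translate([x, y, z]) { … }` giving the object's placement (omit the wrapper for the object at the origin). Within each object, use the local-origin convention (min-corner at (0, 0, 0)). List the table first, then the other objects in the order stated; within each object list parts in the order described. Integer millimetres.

translate([0, 0, 717]) cube([1735, 529, 46]);
translate([75, 75, 0]) cylinder(h = 717, r = 28);
translate([1660, 75, 0]) cylinder(h = 717, r = 28);
translate([75, 454, 0]) cylinder(h = 717, r = 28);
translate([1660, 454, 0]) cylinder(h = 717, r = 28);
translate([708, 166, 763]) {
  cube([319, 197, 20]);
  translate([0, 0, 20]) cube([319, 20, 342]);
  translate([0, 177, 20]) cube([319, 20, 342]);
  translate([0, 20, 20]) cube([20, 157, 342]);
  translate([299, 20, 20]) cube([20, 157, 342]);
}
translate([723, 174, 1125]) {
  cube([289, 181, 8]);
  translate([0, 0, 8]) cube([289, 8, 126]);
  translate([0, 173, 8]) cube([289, 8, 126]);
  translate([0, 8, 8]) cube([8, 165, 126]);
  translate([281, 8, 8]) cube([8, 165, 126]);
}
translate([727, 176, 1259]) {
  cube([281, 177, 25]);
  translate([0, 0, 25]) cube([281, 25, 159]);
  translate([0, 152, 25]) cube([281, 25, 159]);
  translate([0, 25, 25]) cube([25, 127, 159]);
  translate([256, 25, 25]) cube([25, 127, 159]);
}
translate([738, 193, 1443]) {
  cube([259, 143, 10]);
  translate([0, 0, 10]) cube([259, 10, 360]);
  translate([0, 133, 10]) cube([259, 10, 360]);
  translate([0, 10, 10]) cube([10, 123, 360]);
  translate([249, 10, 10]) cube([10, 123, 360]);
}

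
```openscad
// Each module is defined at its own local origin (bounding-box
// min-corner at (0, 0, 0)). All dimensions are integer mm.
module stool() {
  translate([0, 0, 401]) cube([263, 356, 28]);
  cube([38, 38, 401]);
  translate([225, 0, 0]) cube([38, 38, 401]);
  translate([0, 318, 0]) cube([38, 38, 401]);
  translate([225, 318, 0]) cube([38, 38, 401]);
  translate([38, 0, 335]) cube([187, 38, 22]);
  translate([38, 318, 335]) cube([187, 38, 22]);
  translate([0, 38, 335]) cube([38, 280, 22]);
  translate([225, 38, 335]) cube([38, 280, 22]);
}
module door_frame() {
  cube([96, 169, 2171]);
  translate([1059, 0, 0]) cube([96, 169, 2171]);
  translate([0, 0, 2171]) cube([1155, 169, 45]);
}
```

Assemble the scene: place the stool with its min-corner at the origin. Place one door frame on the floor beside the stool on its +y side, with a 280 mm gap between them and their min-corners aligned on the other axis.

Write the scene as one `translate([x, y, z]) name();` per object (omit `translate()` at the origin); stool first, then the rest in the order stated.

stool();
translate([0, 636, 0]) door_frame();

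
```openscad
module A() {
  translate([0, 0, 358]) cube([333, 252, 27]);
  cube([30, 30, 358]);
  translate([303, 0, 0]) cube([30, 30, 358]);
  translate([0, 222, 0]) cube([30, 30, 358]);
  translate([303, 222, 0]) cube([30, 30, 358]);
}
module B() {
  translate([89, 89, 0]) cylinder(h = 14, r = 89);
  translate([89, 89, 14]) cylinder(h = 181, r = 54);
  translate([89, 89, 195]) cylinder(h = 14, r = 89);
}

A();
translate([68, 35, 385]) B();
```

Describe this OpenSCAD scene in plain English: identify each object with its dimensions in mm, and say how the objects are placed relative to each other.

A is a four-legged stool. The seat is 333×252 mm, 27 mm thick, top at z = 385 mm. It stands on four square legs, each 30×30 mm in cross-section, from z = 0 to the seat underside, each flush with a corner of the seat.

B is a spool: two coaxial disc flanges of radius 89 mm and thickness 14 mm, joined by a core cylinder of radius 54 mm and height 181 mm. The lower flange rests on z = 0 and the three cylinders share a vertical axis.

The spool is on top of the stool.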